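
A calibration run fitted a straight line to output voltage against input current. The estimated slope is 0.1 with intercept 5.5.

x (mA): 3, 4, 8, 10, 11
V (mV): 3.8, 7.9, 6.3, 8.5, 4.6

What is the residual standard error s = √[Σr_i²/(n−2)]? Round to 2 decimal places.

x=3: V̂ = 5.5 + 0.1·3 = 5.8; r = 3.8 − 5.8 = -2
x=4: V̂ = 5.5 + 0.1·4 = 5.9; r = 7.9 − 5.9 = 2
x=8: V̂ = 5.5 + 0.1·8 = 6.3; r = 6.3 − 6.3 = 0
x=10: V̂ = 5.5 + 0.1·10 = 6.5; r = 8.5 − 6.5 = 2
x=11: V̂ = 5.5 + 0.1·11 = 6.6; r = 4.6 − 6.6 = -2
SSE = 4 + 4 + 0 + 4 + 4 = 16
s = √(16/3) = √5.33333 ≈ 2.31

s = 2.31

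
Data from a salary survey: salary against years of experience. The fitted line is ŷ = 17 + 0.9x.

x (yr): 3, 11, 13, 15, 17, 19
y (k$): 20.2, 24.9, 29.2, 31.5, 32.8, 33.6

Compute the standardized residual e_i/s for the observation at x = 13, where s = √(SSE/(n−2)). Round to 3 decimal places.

0.408

x=3: ŷ = 17 + 0.9·3 = 19.7; e = 20.2 − 19.7 = 0.5
x=11: ŷ = 17 + 0.9·11 = 26.9; e = 24.9 − 26.9 = -2
x=13: ŷ = 17 + 0.9·13 = 28.7; e = 29.2 − 28.7 = 0.5
x=15: ŷ = 17 + 0.9·15 = 30.5; e = 31.5 − 30.5 = 1
x=17: ŷ = 17 + 0.9·17 = 32.3; e = 32.8 − 32.3 = 0.5
x=19: ŷ = 17 + 0.9·19 = 34.1; e = 33.6 − 34.1 = -0.5
SSE = 0.25 + 4 + 0.25 + 1 + 0.25 + 0.25 = 6
s = √(6/4) = 1.22474
e/s = 0.5 / 1.22474 = 0.408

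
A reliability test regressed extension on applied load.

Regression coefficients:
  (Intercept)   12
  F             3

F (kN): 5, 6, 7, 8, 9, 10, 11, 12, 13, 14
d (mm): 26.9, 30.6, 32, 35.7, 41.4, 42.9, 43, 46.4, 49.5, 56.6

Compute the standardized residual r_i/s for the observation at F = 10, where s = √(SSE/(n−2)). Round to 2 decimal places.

F=5: d̂ = 12 + 3·5 = 27; r = 26.9 − 27 = -0.1
F=6: d̂ = 12 + 3·6 = 30; r = 30.6 − 30 = 0.6
F=7: d̂ = 12 + 3·7 = 33; r = 32 − 33 = -1
F=8: d̂ = 12 + 3·8 = 36; r = 35.7 − 36 = -0.3
F=9: d̂ = 12 + 3·9 = 39; r = 41.4 − 39 = 2.4
F=10: d̂ = 12 + 3·10 = 42; r = 42.9 − 42 = 0.9
F=11: d̂ = 12 + 3·11 = 45; r = 43 − 45 = -2
F=12: d̂ = 12 + 3·12 = 48; r = 46.4 − 48 = -1.6
F=13: d̂ = 12 + 3·13 = 51; r = 49.5 − 51 = -1.5
F=14: d̂ = 12 + 3·14 = 54; r = 56.6 − 54 = 2.6
SSE = 0.01 + 0.36 + 1 + 0.09 + 5.76 + 0.81 + 4 + 2.56 + 2.25 + 6.76 = 23.6
s = √(23.6/8) = 1.71756
r/s = 0.9 / 1.71756 = 0.52

0.52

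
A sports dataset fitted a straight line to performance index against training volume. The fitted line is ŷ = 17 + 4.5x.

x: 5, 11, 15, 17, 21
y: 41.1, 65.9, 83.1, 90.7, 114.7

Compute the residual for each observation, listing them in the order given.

1.6, -0.6, -1.4, -2.8, 3.2

x=5: ŷ = 17 + 4.5·5 = 39.5; e = 41.1 − 39.5 = 1.6
x=11: ŷ = 17 + 4.5·11 = 66.5; e = 65.9 − 66.5 = -0.6
x=15: ŷ = 17 + 4.5·15 = 84.5; e = 83.1 − 84.5 = -1.4
x=17: ŷ = 17 + 4.5·17 = 93.5; e = 90.7 − 93.5 = -2.8
x=21: ŷ = 17 + 4.5·21 = 111.5; e = 114.7 − 111.5 = 3.2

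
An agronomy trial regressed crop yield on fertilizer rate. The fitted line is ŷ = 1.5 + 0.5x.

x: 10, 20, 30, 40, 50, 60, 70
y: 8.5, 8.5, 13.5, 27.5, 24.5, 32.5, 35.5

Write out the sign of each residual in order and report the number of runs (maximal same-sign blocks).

6 runs

x=10: ŷ = 1.5 + 0.5·10 = 6.5; e = 8.5 − 6.5 = 2
x=20: ŷ = 1.5 + 0.5·20 = 11.5; e = 8.5 − 11.5 = -3
x=30: ŷ = 1.5 + 0.5·30 = 16.5; e = 13.5 − 16.5 = -3
x=40: ŷ = 1.5 + 0.5·40 = 21.5; e = 27.5 − 21.5 = 6
x=50: ŷ = 1.5 + 0.5·50 = 26.5; e = 24.5 − 26.5 = -2
x=60: ŷ = 1.5 + 0.5·60 = 31.5; e = 32.5 − 31.5 = 1
x=70: ŷ = 1.5 + 0.5·70 = 36.5; e = 35.5 − 36.5 = -1
Signs: + − − + − + −
Runs: +×1, −×2, +×1, −×1, +×1, −×1 → 6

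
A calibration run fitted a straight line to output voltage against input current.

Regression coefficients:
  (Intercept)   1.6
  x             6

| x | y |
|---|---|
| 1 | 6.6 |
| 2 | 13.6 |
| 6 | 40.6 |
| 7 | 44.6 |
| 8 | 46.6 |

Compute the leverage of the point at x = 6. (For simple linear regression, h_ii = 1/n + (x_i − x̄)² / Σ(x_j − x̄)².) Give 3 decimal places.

x̄ = (1 + 2 + 6 + 7 + 8)/5 = 4.8
Σ(x − x̄)² = 14.44 + 7.84 + 1.44 + 4.84 + 10.24 = 38.8
h = 1/5 + (1.2)²/38.8 = 0.2 + 0.0371134 = 0.237

h = 0.237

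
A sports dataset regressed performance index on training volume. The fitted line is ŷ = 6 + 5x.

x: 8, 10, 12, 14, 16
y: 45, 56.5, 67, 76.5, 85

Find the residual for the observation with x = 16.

e = -1

ŷ = 6 + 5·16 = 86
e = 85 − 86 = -1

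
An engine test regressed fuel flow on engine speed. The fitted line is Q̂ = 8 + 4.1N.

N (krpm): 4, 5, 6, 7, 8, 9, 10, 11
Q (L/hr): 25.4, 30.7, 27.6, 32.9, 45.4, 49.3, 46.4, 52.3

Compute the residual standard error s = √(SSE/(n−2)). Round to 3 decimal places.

N=4: Q̂ = 8 + 4.1·4 = 24.4; r = 25.4 − 24.4 = 1
N=5: Q̂ = 8 + 4.1·5 = 28.5; r = 30.7 − 28.5 = 2.2
N=6: Q̂ = 8 + 4.1·6 = 32.6; r = 27.6 − 32.6 = -5
N=7: Q̂ = 8 + 4.1·7 = 36.7; r = 32.9 − 36.7 = -3.8
N=8: Q̂ = 8 + 4.1·8 = 40.8; r = 45.4 − 40.8 = 4.6
N=9: Q̂ = 8 + 4.1·9 = 44.9; r = 49.3 − 44.9 = 4.4
N=10: Q̂ = 8 + 4.1·10 = 49; r = 46.4 − 49 = -2.6
N=11: Q̂ = 8 + 4.1·11 = 53.1; r = 52.3 − 53.1 = -0.8
SSE = 1 + 4.84 + 25 + 14.44 + 21.16 + 19.36 + 6.76 + 0.64 = 93.2
s = √(93.2/6) = √15.5333 ≈ 3.941

s = 3.941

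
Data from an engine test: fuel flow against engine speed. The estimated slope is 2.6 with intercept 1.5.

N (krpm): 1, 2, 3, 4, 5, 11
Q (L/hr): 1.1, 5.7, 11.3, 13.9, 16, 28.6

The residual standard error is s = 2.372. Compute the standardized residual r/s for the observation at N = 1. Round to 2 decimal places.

-1.26

ŷ = 1.5 + 2.6·1 = 4.1
r = 1.1 − 4.1 = -3
r/s = -3 / 2.372 = -1.26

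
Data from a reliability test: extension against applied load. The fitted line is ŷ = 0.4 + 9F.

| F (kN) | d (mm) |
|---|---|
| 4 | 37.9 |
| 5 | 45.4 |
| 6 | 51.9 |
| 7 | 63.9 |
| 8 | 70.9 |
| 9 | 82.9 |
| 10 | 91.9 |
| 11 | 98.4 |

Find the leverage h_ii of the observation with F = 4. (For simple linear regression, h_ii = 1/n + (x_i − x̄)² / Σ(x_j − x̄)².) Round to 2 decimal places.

h = 0.42

F̄ = (4 + 5 + 6 + 7 + 8 + 9 + 10 + 11)/8 = 7.5
Σ(F − F̄)² = 12.25 + 6.25 + 2.25 + 0.25 + 0.25 + 2.25 + 6.25 + 12.25 = 42
h = 1/8 + (-3.5)²/42 = 0.125 + 0.291667 = 0.42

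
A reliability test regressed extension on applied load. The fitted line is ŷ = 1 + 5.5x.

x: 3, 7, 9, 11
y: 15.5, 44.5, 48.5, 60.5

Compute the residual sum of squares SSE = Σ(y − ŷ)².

SSE = 34

x=3: ŷ = 1 + 5.5·3 = 17.5; e = 15.5 − 17.5 = -2
x=7: ŷ = 1 + 5.5·7 = 39.5; e = 44.5 − 39.5 = 5
x=9: ŷ = 1 + 5.5·9 = 50.5; e = 48.5 − 50.5 = -2
x=11: ŷ = 1 + 5.5·11 = 61.5; e = 60.5 − 61.5 = -1
SSE = 4 + 25 + 4 + 1 = 34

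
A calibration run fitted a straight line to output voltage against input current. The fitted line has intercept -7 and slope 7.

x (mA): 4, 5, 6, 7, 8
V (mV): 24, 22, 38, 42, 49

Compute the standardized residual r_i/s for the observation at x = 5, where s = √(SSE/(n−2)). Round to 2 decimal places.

-1.41

x=4: V̂ = -7 + 7·4 = 21; r = 24 − 21 = 3
x=5: V̂ = -7 + 7·5 = 28; r = 22 − 28 = -6
x=6: V̂ = -7 + 7·6 = 35; r = 38 − 35 = 3
x=7: V̂ = -7 + 7·7 = 42; r = 42 − 42 = 0
x=8: V̂ = -7 + 7·8 = 49; r = 49 − 49 = 0
SSE = 9 + 36 + 9 + 0 + 0 = 54
s = √(54/3) = 4.24264
r/s = -6 / 4.24264 = -1.41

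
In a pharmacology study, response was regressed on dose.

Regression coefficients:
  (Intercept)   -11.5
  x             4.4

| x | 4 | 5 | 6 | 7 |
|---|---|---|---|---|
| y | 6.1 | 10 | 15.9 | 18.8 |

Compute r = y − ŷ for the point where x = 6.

ŷ = -11.5 + 4.4·6 = 14.9
r = 15.9 − 14.9 = 1

r = 1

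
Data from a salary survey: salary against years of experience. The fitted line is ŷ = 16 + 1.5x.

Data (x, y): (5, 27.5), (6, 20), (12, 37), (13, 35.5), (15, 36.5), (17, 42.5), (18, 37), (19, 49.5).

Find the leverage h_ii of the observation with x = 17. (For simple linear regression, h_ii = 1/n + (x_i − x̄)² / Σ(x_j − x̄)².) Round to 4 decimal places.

h = 0.2021

x̄ = (5 + 6 + 12 + 13 + 15 + 17 + 18 + 19)/8 = 13.125
Σ(x − x̄)² = 66.0156 + 50.7656 + 1.26562 + 0.015625 + 3.51562 + 15.0156 + 23.7656 + 34.5156 = 194.875
h = 1/8 + (3.875)²/194.875 = 0.125 + 0.0770526 = 0.2021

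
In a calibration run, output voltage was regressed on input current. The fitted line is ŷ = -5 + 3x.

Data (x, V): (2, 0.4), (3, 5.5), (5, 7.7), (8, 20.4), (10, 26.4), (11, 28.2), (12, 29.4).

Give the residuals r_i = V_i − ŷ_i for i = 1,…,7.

-0.6, 1.5, -2.3, 1.4, 1.4, 0.2, -1.6

x=2: ŷ = -5 + 3·2 = 1; r = 0.4 − 1 = -0.6
x=3: ŷ = -5 + 3·3 = 4; r = 5.5 − 4 = 1.5
x=5: ŷ = -5 + 3·5 = 10; r = 7.7 − 10 = -2.3
x=8: ŷ = -5 + 3·8 = 19; r = 20.4 − 19 = 1.4
x=10: ŷ = -5 + 3·10 = 25; r = 26.4 − 25 = 1.4
x=11: ŷ = -5 + 3·11 = 28; r = 28.2 − 28 = 0.2
x=12: ŷ = -5 + 3·12 = 31; r = 29.4 − 31 = -1.6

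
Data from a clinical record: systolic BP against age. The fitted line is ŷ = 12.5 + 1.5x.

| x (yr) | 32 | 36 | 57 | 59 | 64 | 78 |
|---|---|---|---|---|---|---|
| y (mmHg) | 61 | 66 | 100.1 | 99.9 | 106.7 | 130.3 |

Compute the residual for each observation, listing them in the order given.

x=32: ŷ = 12.5 + 1.5·32 = 60.5; e = 61 − 60.5 = 0.5
x=36: ŷ = 12.5 + 1.5·36 = 66.5; e = 66 − 66.5 = -0.5
x=57: ŷ = 12.5 + 1.5·57 = 98; e = 100.1 − 98 = 2.1
x=59: ŷ = 12.5 + 1.5·59 = 101; e = 99.9 − 101 = -1.1
x=64: ŷ = 12.5 + 1.5·64 = 108.5; e = 106.7 − 108.5 = -1.8
x=78: ŷ = 12.5 + 1.5·78 = 129.5; e = 130.3 − 129.5 = 0.8

0.5, -0.5, 2.1, -1.1, -1.8, 0.8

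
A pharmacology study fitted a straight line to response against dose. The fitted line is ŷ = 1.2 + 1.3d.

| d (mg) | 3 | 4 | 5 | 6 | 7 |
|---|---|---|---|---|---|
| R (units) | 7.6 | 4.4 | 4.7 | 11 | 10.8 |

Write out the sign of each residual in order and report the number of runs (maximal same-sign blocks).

3 runs

d=3: ŷ = 1.2 + 1.3·3 = 5.1; e = 7.6 − 5.1 = 2.5
d=4: ŷ = 1.2 + 1.3·4 = 6.4; e = 4.4 − 6.4 = -2
d=5: ŷ = 1.2 + 1.3·5 = 7.7; e = 4.7 − 7.7 = -3
d=6: ŷ = 1.2 + 1.3·6 = 9; e = 11 − 9 = 2
d=7: ŷ = 1.2 + 1.3·7 = 10.3; e = 10.8 − 10.3 = 0.5
Signs: + − − + +
Runs: +×1, −×2, +×2 → 3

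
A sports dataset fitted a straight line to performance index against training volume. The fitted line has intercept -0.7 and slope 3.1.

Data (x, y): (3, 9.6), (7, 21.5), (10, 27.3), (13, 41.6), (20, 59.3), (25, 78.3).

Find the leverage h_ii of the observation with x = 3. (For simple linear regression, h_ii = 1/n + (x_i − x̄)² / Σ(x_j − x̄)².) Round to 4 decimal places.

h = 0.4625

x̄ = (3 + 7 + 10 + 13 + 20 + 25)/6 = 13
Σ(x − x̄)² = 100 + 36 + 9 + 0 + 49 + 144 = 338
h = 1/6 + (-10)²/338 = 0.166667 + 0.295858 = 0.4625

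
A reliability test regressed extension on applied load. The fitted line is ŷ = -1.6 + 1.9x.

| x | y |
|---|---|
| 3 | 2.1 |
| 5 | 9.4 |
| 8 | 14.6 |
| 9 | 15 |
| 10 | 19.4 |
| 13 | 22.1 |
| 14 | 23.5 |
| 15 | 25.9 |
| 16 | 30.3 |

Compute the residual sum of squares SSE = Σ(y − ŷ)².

x=3: ŷ = -1.6 + 1.9·3 = 4.1; r = 2.1 − 4.1 = -2
x=5: ŷ = -1.6 + 1.9·5 = 7.9; r = 9.4 − 7.9 = 1.5
x=8: ŷ = -1.6 + 1.9·8 = 13.6; r = 14.6 − 13.6 = 1
x=9: ŷ = -1.6 + 1.9·9 = 15.5; r = 15 − 15.5 = -0.5
x=10: ŷ = -1.6 + 1.9·10 = 17.4; r = 19.4 − 17.4 = 2
x=13: ŷ = -1.6 + 1.9·13 = 23.1; r = 22.1 − 23.1 = -1
x=14: ŷ = -1.6 + 1.9·14 = 25; r = 23.5 − 25 = -1.5
x=15: ŷ = -1.6 + 1.9·15 = 26.9; r = 25.9 − 26.9 = -1
x=16: ŷ = -1.6 + 1.9·16 = 28.8; r = 30.3 − 28.8 = 1.5
SSE = 4 + 2.25 + 1 + 0.25 + 4 + 1 + 2.25 + 1 + 2.25 = 18

SSE = 18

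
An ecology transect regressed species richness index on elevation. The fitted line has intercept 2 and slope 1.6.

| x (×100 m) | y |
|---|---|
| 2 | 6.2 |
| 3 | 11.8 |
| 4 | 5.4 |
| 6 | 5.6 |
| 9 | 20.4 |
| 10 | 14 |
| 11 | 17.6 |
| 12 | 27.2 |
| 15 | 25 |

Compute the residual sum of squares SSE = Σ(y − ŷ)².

x=2: ŷ = 2 + 1.6·2 = 5.2; r = 6.2 − 5.2 = 1
x=3: ŷ = 2 + 1.6·3 = 6.8; r = 11.8 − 6.8 = 5
x=4: ŷ = 2 + 1.6·4 = 8.4; r = 5.4 − 8.4 = -3
x=6: ŷ = 2 + 1.6·6 = 11.6; r = 5.6 − 11.6 = -6
x=9: ŷ = 2 + 1.6·9 = 16.4; r = 20.4 − 16.4 = 4
x=10: ŷ = 2 + 1.6·10 = 18; r = 14 − 18 = -4
x=11: ŷ = 2 + 1.6·11 = 19.6; r = 17.6 − 19.6 = -2
x=12: ŷ = 2 + 1.6·12 = 21.2; r = 27.2 − 21.2 = 6
x=15: ŷ = 2 + 1.6·15 = 26; r = 25 − 26 = -1
SSE = 1 + 25 + 9 + 36 + 16 + 16 + 4 + 36 + 1 = 144

SSE = 144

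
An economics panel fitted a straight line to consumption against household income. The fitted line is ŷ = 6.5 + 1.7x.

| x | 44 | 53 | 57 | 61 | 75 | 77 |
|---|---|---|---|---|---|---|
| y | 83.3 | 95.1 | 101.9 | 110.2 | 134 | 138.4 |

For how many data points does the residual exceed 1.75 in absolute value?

x=44: ŷ = 6.5 + 1.7·44 = 81.3; e = 83.3 − 81.3 = 2
x=53: ŷ = 6.5 + 1.7·53 = 96.6; e = 95.1 − 96.6 = -1.5
x=57: ŷ = 6.5 + 1.7·57 = 103.4; e = 101.9 − 103.4 = -1.5
x=61: ŷ = 6.5 + 1.7·61 = 110.2; e = 110.2 − 110.2 = 0
x=75: ŷ = 6.5 + 1.7·75 = 134; e = 134 − 134 = 0
x=77: ŷ = 6.5 + 1.7·77 = 137.4; e = 138.4 − 137.4 = 1
|e| > 1.75: x=44 (|e|=2) → 1

1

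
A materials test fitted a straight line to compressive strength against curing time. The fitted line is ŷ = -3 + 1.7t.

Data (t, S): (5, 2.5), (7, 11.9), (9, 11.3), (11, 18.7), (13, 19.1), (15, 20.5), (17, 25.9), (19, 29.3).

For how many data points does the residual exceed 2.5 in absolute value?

3

t=5: ŷ = -3 + 1.7·5 = 5.5; r = 2.5 − 5.5 = -3
t=7: ŷ = -3 + 1.7·7 = 8.9; r = 11.9 − 8.9 = 3
t=9: ŷ = -3 + 1.7·9 = 12.3; r = 11.3 − 12.3 = -1
t=11: ŷ = -3 + 1.7·11 = 15.7; r = 18.7 − 15.7 = 3
t=13: ŷ = -3 + 1.7·13 = 19.1; r = 19.1 − 19.1 = 0
t=15: ŷ = -3 + 1.7·15 = 22.5; r = 20.5 − 22.5 = -2
t=17: ŷ = -3 + 1.7·17 = 25.9; r = 25.9 − 25.9 = 0
t=19: ŷ = -3 + 1.7·19 = 29.3; r = 29.3 − 29.3 = 0
|r| > 2.5: t=5 (|r|=3), t=7 (|r|=3), t=11 (|r|=3) → 3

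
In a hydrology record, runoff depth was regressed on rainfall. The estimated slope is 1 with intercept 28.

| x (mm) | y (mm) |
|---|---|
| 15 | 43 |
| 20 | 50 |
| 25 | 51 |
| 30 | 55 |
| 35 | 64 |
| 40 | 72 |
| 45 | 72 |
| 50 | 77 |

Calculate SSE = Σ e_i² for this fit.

x=15: ŷ = 28 + 15 = 43; e = 43 − 43 = 0
x=20: ŷ = 28 + 20 = 48; e = 50 − 48 = 2
x=25: ŷ = 28 + 25 = 53; e = 51 − 53 = -2
x=30: ŷ = 28 + 30 = 58; e = 55 − 58 = -3
x=35: ŷ = 28 + 35 = 63; e = 64 − 63 = 1
x=40: ŷ = 28 + 40 = 68; e = 72 − 68 = 4
x=45: ŷ = 28 + 45 = 73; e = 72 − 73 = -1
x=50: ŷ = 28 + 50 = 78; e = 77 − 78 = -1
SSE = 0 + 4 + 4 + 9 + 1 + 16 + 1 + 1 = 36

SSE = 36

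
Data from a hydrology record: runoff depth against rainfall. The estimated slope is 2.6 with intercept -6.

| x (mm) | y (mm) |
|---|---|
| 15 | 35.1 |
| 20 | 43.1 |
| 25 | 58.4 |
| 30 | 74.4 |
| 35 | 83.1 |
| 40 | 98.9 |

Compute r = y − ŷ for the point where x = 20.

ŷ = -6 + 2.6·20 = 46
r = 43.1 − 46 = -2.9

r = -2.9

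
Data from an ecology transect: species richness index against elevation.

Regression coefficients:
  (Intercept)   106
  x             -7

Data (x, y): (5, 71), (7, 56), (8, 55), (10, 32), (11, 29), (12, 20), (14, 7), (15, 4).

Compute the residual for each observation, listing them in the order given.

0, -1, 5, -4, 0, -2, -1, 3

x=5: ŷ = 106 − 7·5 = 71; e = 71 − 71 = 0
x=7: ŷ = 106 − 7·7 = 57; e = 56 − 57 = -1
x=8: ŷ = 106 − 7·8 = 50; e = 55 − 50 = 5
x=10: ŷ = 106 − 7·10 = 36; e = 32 − 36 = -4
x=11: ŷ = 106 − 7·11 = 29; e = 29 − 29 = 0
x=12: ŷ = 106 − 7·12 = 22; e = 20 − 22 = -2
x=14: ŷ = 106 − 7·14 = 8; e = 7 − 8 = -1
x=15: ŷ = 106 − 7·15 = 1; e = 4 − 1 = 3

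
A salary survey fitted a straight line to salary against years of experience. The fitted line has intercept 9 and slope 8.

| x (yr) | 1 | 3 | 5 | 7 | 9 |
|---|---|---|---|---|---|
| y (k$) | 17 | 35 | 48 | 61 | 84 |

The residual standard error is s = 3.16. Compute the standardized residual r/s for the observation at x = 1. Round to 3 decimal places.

0.000

ŷ = 9 + 8·1 = 17
r = 17 − 17 = 0
r/s = 0 / 3.16 = 0.000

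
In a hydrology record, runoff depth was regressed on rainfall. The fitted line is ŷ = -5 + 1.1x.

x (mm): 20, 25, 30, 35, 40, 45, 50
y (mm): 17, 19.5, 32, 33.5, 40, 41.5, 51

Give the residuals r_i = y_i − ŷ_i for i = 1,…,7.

x=20: ŷ = -5 + 1.1·20 = 17; r = 17 − 17 = 0
x=25: ŷ = -5 + 1.1·25 = 22.5; r = 19.5 − 22.5 = -3
x=30: ŷ = -5 + 1.1·30 = 28; r = 32 − 28 = 4
x=35: ŷ = -5 + 1.1·35 = 33.5; r = 33.5 − 33.5 = 0
x=40: ŷ = -5 + 1.1·40 = 39; r = 40 − 39 = 1
x=45: ŷ = -5 + 1.1·45 = 44.5; r = 41.5 − 44.5 = -3
x=50: ŷ = -5 + 1.1·50 = 50; r = 51 − 50 = 1

0, -3, 4, 0, 1, -3, 1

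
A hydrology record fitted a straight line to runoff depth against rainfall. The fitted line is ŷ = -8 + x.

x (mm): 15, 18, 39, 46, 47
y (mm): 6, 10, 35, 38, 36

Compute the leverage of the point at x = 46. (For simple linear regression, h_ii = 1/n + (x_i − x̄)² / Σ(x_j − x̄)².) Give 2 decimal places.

x̄ = (15 + 18 + 39 + 46 + 47)/5 = 33
Σ(x − x̄)² = 324 + 225 + 36 + 169 + 196 = 950
h = 1/5 + (13)²/950 = 0.2 + 0.177895 = 0.38

h = 0.38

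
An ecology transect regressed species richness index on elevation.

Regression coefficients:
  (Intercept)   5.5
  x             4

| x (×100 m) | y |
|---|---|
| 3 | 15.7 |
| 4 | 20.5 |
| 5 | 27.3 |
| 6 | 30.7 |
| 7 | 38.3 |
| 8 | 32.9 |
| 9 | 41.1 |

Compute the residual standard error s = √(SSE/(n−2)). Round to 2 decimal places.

s = 3.26

x=3: ŷ = 5.5 + 4·3 = 17.5; r = 15.7 − 17.5 = -1.8
x=4: ŷ = 5.5 + 4·4 = 21.5; r = 20.5 − 21.5 = -1
x=5: ŷ = 5.5 + 4·5 = 25.5; r = 27.3 − 25.5 = 1.8
x=6: ŷ = 5.5 + 4·6 = 29.5; r = 30.7 − 29.5 = 1.2
x=7: ŷ = 5.5 + 4·7 = 33.5; r = 38.3 − 33.5 = 4.8
x=8: ŷ = 5.5 + 4·8 = 37.5; r = 32.9 − 37.5 = -4.6
x=9: ŷ = 5.5 + 4·9 = 41.5; r = 41.1 − 41.5 = -0.4
SSE = 3.24 + 1 + 3.24 + 1.44 + 23.04 + 21.16 + 0.16 = 53.28
s = √(53.28/5) = √10.656 ≈ 3.26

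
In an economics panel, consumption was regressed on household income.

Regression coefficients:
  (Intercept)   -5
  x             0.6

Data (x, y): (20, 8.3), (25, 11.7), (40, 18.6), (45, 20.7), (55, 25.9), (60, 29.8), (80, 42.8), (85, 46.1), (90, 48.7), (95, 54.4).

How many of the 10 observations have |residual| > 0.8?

6

x=20: ŷ = -5 + 0.6·20 = 7; e = 8.3 − 7 = 1.3
x=25: ŷ = -5 + 0.6·25 = 10; e = 11.7 − 10 = 1.7
x=40: ŷ = -5 + 0.6·40 = 19; e = 18.6 − 19 = -0.4
x=45: ŷ = -5 + 0.6·45 = 22; e = 20.7 − 22 = -1.3
x=55: ŷ = -5 + 0.6·55 = 28; e = 25.9 − 28 = -2.1
x=60: ŷ = -5 + 0.6·60 = 31; e = 29.8 − 31 = -1.2
x=80: ŷ = -5 + 0.6·80 = 43; e = 42.8 − 43 = -0.2
x=85: ŷ = -5 + 0.6·85 = 46; e = 46.1 − 46 = 0.1
x=90: ŷ = -5 + 0.6·90 = 49; e = 48.7 − 49 = -0.3
x=95: ŷ = -5 + 0.6·95 = 52; e = 54.4 − 52 = 2.4
|e| > 0.8: x=20 (|e|=1.3), x=25 (|e|=1.7), x=45 (|e|=1.3), x=55 (|e|=2.1), x=60 (|e|=1.2), x=95 (|e|=2.4) → 6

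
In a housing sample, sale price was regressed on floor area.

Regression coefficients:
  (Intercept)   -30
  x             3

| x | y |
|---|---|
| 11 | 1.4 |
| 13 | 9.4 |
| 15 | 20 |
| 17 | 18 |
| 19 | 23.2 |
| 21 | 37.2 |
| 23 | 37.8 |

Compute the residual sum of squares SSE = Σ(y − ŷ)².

x=11: ŷ = -30 + 3·11 = 3; r = 1.4 − 3 = -1.6
x=13: ŷ = -30 + 3·13 = 9; r = 9.4 − 9 = 0.4
x=15: ŷ = -30 + 3·15 = 15; r = 20 − 15 = 5
x=17: ŷ = -30 + 3·17 = 21; r = 18 − 21 = -3
x=19: ŷ = -30 + 3·19 = 27; r = 23.2 − 27 = -3.8
x=21: ŷ = -30 + 3·21 = 33; r = 37.2 − 33 = 4.2
x=23: ŷ = -30 + 3·23 = 39; r = 37.8 − 39 = -1.2
SSE = 2.56 + 0.16 + 25 + 9 + 14.44 + 17.64 + 1.44 = 70.24

SSE = 70.24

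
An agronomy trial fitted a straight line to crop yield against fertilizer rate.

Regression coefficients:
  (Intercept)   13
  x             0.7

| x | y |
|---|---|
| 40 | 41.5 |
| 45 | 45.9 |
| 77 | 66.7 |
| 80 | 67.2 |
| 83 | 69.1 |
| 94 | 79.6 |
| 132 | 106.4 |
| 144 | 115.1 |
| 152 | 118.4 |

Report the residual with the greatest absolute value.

x=40: ŷ = 13 + 0.7·40 = 41; e = 41.5 − 41 = 0.5
x=45: ŷ = 13 + 0.7·45 = 44.5; e = 45.9 − 44.5 = 1.4
x=77: ŷ = 13 + 0.7·77 = 66.9; e = 66.7 − 66.9 = -0.2
x=80: ŷ = 13 + 0.7·80 = 69; e = 67.2 − 69 = -1.8
x=83: ŷ = 13 + 0.7·83 = 71.1; e = 69.1 − 71.1 = -2
x=94: ŷ = 13 + 0.7·94 = 78.8; e = 79.6 − 78.8 = 0.8
x=132: ŷ = 13 + 0.7·132 = 105.4; e = 106.4 − 105.4 = 1
x=144: ŷ = 13 + 0.7·144 = 113.8; e = 115.1 − 113.8 = 1.3
x=152: ŷ = 13 + 0.7·152 = 119.4; e = 118.4 − 119.4 = -1
Largest |e| is 2 at x = 83, residual -2.

e = -2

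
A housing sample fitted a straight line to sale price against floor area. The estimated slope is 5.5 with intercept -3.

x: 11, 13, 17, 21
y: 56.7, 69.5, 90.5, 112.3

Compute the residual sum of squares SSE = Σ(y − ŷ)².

SSE = 1.68

x=11: ŷ = -3 + 5.5·11 = 57.5; r = 56.7 − 57.5 = -0.8
x=13: ŷ = -3 + 5.5·13 = 68.5; r = 69.5 − 68.5 = 1
x=17: ŷ = -3 + 5.5·17 = 90.5; r = 90.5 − 90.5 = 0
x=21: ŷ = -3 + 5.5·21 = 112.5; r = 112.3 − 112.5 = -0.2
SSE = 0.64 + 1 + 0 + 0.04 = 1.68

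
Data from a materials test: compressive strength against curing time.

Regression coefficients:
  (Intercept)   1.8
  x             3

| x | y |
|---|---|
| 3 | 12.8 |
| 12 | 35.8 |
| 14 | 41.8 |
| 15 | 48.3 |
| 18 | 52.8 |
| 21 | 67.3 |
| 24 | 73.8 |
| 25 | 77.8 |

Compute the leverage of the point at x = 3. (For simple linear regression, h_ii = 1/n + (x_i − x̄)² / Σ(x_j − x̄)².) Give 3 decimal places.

h = 0.628

x̄ = (3 + 12 + 14 + 15 + 18 + 21 + 24 + 25)/8 = 16.5
Σ(x − x̄)² = 182.25 + 20.25 + 6.25 + 2.25 + 2.25 + 20.25 + 56.25 + 72.25 = 362
h = 1/8 + (-13.5)²/362 = 0.125 + 0.503453 = 0.628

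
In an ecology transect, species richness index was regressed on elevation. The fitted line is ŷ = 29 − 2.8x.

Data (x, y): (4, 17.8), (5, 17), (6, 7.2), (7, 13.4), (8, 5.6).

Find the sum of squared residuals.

SSE = 46

x=4: ŷ = 29 − 2.8·4 = 17.8; r = 17.8 − 17.8 = 0
x=5: ŷ = 29 − 2.8·5 = 15; r = 17 − 15 = 2
x=6: ŷ = 29 − 2.8·6 = 12.2; r = 7.2 − 12.2 = -5
x=7: ŷ = 29 − 2.8·7 = 9.4; r = 13.4 − 9.4 = 4
x=8: ŷ = 29 − 2.8·8 = 6.6; r = 5.6 − 6.6 = -1
SSE = 0 + 4 + 25 + 16 + 1 = 46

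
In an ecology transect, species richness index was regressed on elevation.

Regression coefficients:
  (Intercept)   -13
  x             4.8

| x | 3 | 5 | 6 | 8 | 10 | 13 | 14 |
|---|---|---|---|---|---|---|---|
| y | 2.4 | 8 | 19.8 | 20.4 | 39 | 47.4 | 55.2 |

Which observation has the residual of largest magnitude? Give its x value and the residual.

x = 8, e = -5

x=3: ŷ = -13 + 4.8·3 = 1.4; e = 2.4 − 1.4 = 1
x=5: ŷ = -13 + 4.8·5 = 11; e = 8 − 11 = -3
x=6: ŷ = -13 + 4.8·6 = 15.8; e = 19.8 − 15.8 = 4
x=8: ŷ = -13 + 4.8·8 = 25.4; e = 20.4 − 25.4 = -5
x=10: ŷ = -13 + 4.8·10 = 35; e = 39 − 35 = 4
x=13: ŷ = -13 + 4.8·13 = 49.4; e = 47.4 − 49.4 = -2
x=14: ŷ = -13 + 4.8·14 = 54.2; e = 55.2 − 54.2 = 1
Largest |e| is 5 at x = 8, residual -5.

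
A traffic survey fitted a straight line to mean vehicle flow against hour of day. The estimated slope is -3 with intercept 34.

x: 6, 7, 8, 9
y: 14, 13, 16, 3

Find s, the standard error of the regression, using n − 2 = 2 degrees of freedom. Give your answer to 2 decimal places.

x=6: ŷ = 34 − 3·6 = 16; r = 14 − 16 = -2
x=7: ŷ = 34 − 3·7 = 13; r = 13 − 13 = 0
x=8: ŷ = 34 − 3·8 = 10; r = 16 − 10 = 6
x=9: ŷ = 34 − 3·9 = 7; r = 3 − 7 = -4
SSE = 4 + 0 + 36 + 16 = 56
s = √(56/2) = √28 ≈ 5.29

s = 5.29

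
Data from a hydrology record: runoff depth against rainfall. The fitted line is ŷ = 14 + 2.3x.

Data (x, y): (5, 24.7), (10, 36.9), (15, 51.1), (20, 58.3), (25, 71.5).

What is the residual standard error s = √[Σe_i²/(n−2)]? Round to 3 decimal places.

x=5: ŷ = 14 + 2.3·5 = 25.5; e = 24.7 − 25.5 = -0.8
x=10: ŷ = 14 + 2.3·10 = 37; e = 36.9 − 37 = -0.1
x=15: ŷ = 14 + 2.3·15 = 48.5; e = 51.1 − 48.5 = 2.6
x=20: ŷ = 14 + 2.3·20 = 60; e = 58.3 − 60 = -1.7
x=25: ŷ = 14 + 2.3·25 = 71.5; e = 71.5 − 71.5 = 0
SSE = 0.64 + 0.01 + 6.76 + 2.89 + 0 = 10.3
s = √(10.3/3) = √3.43333 ≈ 1.853

s = 1.853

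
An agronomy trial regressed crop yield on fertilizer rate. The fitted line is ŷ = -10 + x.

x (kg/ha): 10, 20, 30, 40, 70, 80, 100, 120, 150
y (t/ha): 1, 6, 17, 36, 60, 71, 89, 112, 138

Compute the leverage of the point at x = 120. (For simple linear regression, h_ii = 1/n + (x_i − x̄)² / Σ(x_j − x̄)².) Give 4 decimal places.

x̄ = (10 + 20 + 30 + 40 + 70 + 80 + 100 + 120 + 150)/9 = 68.8889
Σ(x − x̄)² = 3467.9 + 2390.12 + 1512.35 + 834.568 + 1.23457 + 123.457 + 967.901 + 2612.35 + 6579.01 = 18488.9
h = 1/9 + (51.1111)²/18488.9 = 0.111111 + 0.141293 = 0.2524

h = 0.2524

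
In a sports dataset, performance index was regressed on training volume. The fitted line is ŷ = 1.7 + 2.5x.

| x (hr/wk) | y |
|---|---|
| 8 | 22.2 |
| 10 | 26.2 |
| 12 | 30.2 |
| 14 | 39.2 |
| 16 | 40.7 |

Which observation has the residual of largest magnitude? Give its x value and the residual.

x=8: ŷ = 1.7 + 2.5·8 = 21.7; r = 22.2 − 21.7 = 0.5
x=10: ŷ = 1.7 + 2.5·10 = 26.7; r = 26.2 − 26.7 = -0.5
x=12: ŷ = 1.7 + 2.5·12 = 31.7; r = 30.2 − 31.7 = -1.5
x=14: ŷ = 1.7 + 2.5·14 = 36.7; r = 39.2 − 36.7 = 2.5
x=16: ŷ = 1.7 + 2.5·16 = 41.7; r = 40.7 − 41.7 = -1
Largest |r| is 2.5 at x = 14, residual 2.5.

x = 14, r = 2.5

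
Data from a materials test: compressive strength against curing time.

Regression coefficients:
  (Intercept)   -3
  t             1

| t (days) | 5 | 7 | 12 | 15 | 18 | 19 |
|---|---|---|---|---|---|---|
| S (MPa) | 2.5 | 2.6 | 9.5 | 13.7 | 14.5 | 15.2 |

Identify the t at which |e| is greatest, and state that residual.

t = 15, e = 1.7

t=5: ŷ = -3 + 5 = 2; e = 2.5 − 2 = 0.5
t=7: ŷ = -3 + 7 = 4; e = 2.6 − 4 = -1.4
t=12: ŷ = -3 + 12 = 9; e = 9.5 − 9 = 0.5
t=15: ŷ = -3 + 15 = 12; e = 13.7 − 12 = 1.7
t=18: ŷ = -3 + 18 = 15; e = 14.5 − 15 = -0.5
t=19: ŷ = -3 + 19 = 16; e = 15.2 − 16 = -0.8
Largest |e| is 1.7 at t = 15, residual 1.7.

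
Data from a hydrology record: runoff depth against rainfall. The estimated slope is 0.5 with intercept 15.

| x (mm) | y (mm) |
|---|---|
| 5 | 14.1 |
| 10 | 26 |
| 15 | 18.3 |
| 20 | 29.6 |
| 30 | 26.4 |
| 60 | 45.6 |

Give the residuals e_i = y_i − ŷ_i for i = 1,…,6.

x=5: ŷ = 15 + 0.5·5 = 17.5; e = 14.1 − 17.5 = -3.4
x=10: ŷ = 15 + 0.5·10 = 20; e = 26 − 20 = 6
x=15: ŷ = 15 + 0.5·15 = 22.5; e = 18.3 − 22.5 = -4.2
x=20: ŷ = 15 + 0.5·20 = 25; e = 29.6 − 25 = 4.6
x=30: ŷ = 15 + 0.5·30 = 30; e = 26.4 − 30 = -3.6
x=60: ŷ = 15 + 0.5·60 = 45; e = 45.6 − 45 = 0.6

-3.4, 6, -4.2, 4.6, -3.6, 0.6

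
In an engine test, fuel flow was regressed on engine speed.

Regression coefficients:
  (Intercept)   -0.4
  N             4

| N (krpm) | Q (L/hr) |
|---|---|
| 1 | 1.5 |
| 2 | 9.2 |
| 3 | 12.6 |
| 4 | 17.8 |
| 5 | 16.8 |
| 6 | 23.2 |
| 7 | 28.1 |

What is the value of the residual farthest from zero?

r = -2.8

N=1: ŷ = -0.4 + 4·1 = 3.6; r = 1.5 − 3.6 = -2.1
N=2: ŷ = -0.4 + 4·2 = 7.6; r = 9.2 − 7.6 = 1.6
N=3: ŷ = -0.4 + 4·3 = 11.6; r = 12.6 − 11.6 = 1
N=4: ŷ = -0.4 + 4·4 = 15.6; r = 17.8 − 15.6 = 2.2
N=5: ŷ = -0.4 + 4·5 = 19.6; r = 16.8 − 19.6 = -2.8
N=6: ŷ = -0.4 + 4·6 = 23.6; r = 23.2 − 23.6 = -0.4
N=7: ŷ = -0.4 + 4·7 = 27.6; r = 28.1 − 27.6 = 0.5
Largest |r| is 2.8 at N = 5, residual -2.8.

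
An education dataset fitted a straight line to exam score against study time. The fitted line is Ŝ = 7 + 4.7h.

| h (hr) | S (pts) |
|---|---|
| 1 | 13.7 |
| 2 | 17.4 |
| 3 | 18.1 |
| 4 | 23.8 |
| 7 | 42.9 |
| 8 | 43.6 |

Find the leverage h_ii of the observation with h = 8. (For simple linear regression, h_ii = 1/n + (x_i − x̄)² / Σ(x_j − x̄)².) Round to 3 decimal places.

h̄ = (1 + 2 + 3 + 4 + 7 + 8)/6 = 4.16667
Σ(h − h̄)² = 10.0278 + 4.69444 + 1.36111 + 0.0277778 + 8.02778 + 14.6944 = 38.8333
h = 1/6 + (3.83333)²/38.8333 = 0.166667 + 0.378398 = 0.545

h = 0.545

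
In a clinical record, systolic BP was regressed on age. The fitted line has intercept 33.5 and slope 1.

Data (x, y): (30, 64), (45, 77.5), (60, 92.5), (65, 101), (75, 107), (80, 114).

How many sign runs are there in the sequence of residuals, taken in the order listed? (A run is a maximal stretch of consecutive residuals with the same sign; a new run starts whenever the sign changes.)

5 runs

x=30: ŷ = 33.5 + 30 = 63.5; r = 64 − 63.5 = 0.5
x=45: ŷ = 33.5 + 45 = 78.5; r = 77.5 − 78.5 = -1
x=60: ŷ = 33.5 + 60 = 93.5; r = 92.5 − 93.5 = -1
x=65: ŷ = 33.5 + 65 = 98.5; r = 101 − 98.5 = 2.5
x=75: ŷ = 33.5 + 75 = 108.5; r = 107 − 108.5 = -1.5
x=80: ŷ = 33.5 + 80 = 113.5; r = 114 − 113.5 = 0.5
Signs: + − − + − +
Runs: +×1, −×2, +×1, −×1, +×1 → 5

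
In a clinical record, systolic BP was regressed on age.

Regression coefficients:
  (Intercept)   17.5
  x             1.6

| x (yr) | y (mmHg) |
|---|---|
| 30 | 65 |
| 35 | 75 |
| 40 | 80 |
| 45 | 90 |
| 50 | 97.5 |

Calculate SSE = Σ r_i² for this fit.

x=30: ŷ = 17.5 + 1.6·30 = 65.5; r = 65 − 65.5 = -0.5
x=35: ŷ = 17.5 + 1.6·35 = 73.5; r = 75 − 73.5 = 1.5
x=40: ŷ = 17.5 + 1.6·40 = 81.5; r = 80 − 81.5 = -1.5
x=45: ŷ = 17.5 + 1.6·45 = 89.5; r = 90 − 89.5 = 0.5
x=50: ŷ = 17.5 + 1.6·50 = 97.5; r = 97.5 − 97.5 = 0
SSE = 0.25 + 2.25 + 2.25 + 0.25 + 0 = 5

SSE = 5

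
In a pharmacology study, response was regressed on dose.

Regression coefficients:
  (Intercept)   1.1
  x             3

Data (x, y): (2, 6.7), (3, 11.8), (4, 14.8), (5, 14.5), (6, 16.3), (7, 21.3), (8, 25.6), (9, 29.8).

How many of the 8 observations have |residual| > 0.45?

7

x=2: ŷ = 1.1 + 3·2 = 7.1; r = 6.7 − 7.1 = -0.4
x=3: ŷ = 1.1 + 3·3 = 10.1; r = 11.8 − 10.1 = 1.7
x=4: ŷ = 1.1 + 3·4 = 13.1; r = 14.8 − 13.1 = 1.7
x=5: ŷ = 1.1 + 3·5 = 16.1; r = 14.5 − 16.1 = -1.6
x=6: ŷ = 1.1 + 3·6 = 19.1; r = 16.3 − 19.1 = -2.8
x=7: ŷ = 1.1 + 3·7 = 22.1; r = 21.3 − 22.1 = -0.8
x=8: ŷ = 1.1 + 3·8 = 25.1; r = 25.6 − 25.1 = 0.5
x=9: ŷ = 1.1 + 3·9 = 28.1; r = 29.8 − 28.1 = 1.7
|r| > 0.45: x=3 (|r|=1.7), x=4 (|r|=1.7), x=5 (|r|=1.6), x=6 (|r|=2.8), x=7 (|r|=0.8), x=8 (|r|=0.5), x=9 (|r|=1.7) → 7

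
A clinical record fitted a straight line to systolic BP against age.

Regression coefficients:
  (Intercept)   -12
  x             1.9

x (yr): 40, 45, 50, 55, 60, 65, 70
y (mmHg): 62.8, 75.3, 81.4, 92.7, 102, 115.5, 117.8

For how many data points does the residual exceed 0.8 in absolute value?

x=40: ŷ = -12 + 1.9·40 = 64; r = 62.8 − 64 = -1.2
x=45: ŷ = -12 + 1.9·45 = 73.5; r = 75.3 − 73.5 = 1.8
x=50: ŷ = -12 + 1.9·50 = 83; r = 81.4 − 83 = -1.6
x=55: ŷ = -12 + 1.9·55 = 92.5; r = 92.7 − 92.5 = 0.2
x=60: ŷ = -12 + 1.9·60 = 102; r = 102 − 102 = 0
x=65: ŷ = -12 + 1.9·65 = 111.5; r = 115.5 − 111.5 = 4
x=70: ŷ = -12 + 1.9·70 = 121; r = 117.8 − 121 = -3.2
|r| > 0.8: x=40 (|r|=1.2), x=45 (|r|=1.8), x=50 (|r|=1.6), x=65 (|r|=4), x=70 (|r|=3.2) → 5

5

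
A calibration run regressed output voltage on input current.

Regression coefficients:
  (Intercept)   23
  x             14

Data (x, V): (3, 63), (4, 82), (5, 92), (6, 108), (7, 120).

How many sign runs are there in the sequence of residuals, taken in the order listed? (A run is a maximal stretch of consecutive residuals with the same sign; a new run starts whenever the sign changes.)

x=3: ŷ = 23 + 14·3 = 65; e = 63 − 65 = -2
x=4: ŷ = 23 + 14·4 = 79; e = 82 − 79 = 3
x=5: ŷ = 23 + 14·5 = 93; e = 92 − 93 = -1
x=6: ŷ = 23 + 14·6 = 107; e = 108 − 107 = 1
x=7: ŷ = 23 + 14·7 = 121; e = 120 − 121 = -1
Signs: − + − + −
Runs: −×1, +×1, −×1, +×1, −×1 → 5

5 runs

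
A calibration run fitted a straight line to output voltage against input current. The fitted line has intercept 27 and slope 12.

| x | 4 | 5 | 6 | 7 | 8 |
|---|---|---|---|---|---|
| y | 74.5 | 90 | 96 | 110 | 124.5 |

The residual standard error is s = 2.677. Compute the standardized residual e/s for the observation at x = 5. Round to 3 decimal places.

1.121

ŷ = 27 + 12·5 = 87
e = 90 − 87 = 3
e/s = 3 / 2.677 = 1.121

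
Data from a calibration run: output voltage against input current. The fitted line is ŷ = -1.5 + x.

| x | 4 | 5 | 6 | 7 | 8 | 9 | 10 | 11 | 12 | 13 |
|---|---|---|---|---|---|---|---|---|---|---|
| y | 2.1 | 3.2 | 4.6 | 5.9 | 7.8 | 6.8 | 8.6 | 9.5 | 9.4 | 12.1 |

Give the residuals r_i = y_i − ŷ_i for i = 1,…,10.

-0.4, -0.3, 0.1, 0.4, 1.3, -0.7, 0.1, 0, -1.1, 0.6

x=4: ŷ = -1.5 + 4 = 2.5; r = 2.1 − 2.5 = -0.4
x=5: ŷ = -1.5 + 5 = 3.5; r = 3.2 − 3.5 = -0.3
x=6: ŷ = -1.5 + 6 = 4.5; r = 4.6 − 4.5 = 0.1
x=7: ŷ = -1.5 + 7 = 5.5; r = 5.9 − 5.5 = 0.4
x=8: ŷ = -1.5 + 8 = 6.5; r = 7.8 − 6.5 = 1.3
x=9: ŷ = -1.5 + 9 = 7.5; r = 6.8 − 7.5 = -0.7
x=10: ŷ = -1.5 + 10 = 8.5; r = 8.6 − 8.5 = 0.1
x=11: ŷ = -1.5 + 11 = 9.5; r = 9.5 − 9.5 = 0
x=12: ŷ = -1.5 + 12 = 10.5; r = 9.4 − 10.5 = -1.1
x=13: ŷ = -1.5 + 13 = 11.5; r = 12.1 − 11.5 = 0.6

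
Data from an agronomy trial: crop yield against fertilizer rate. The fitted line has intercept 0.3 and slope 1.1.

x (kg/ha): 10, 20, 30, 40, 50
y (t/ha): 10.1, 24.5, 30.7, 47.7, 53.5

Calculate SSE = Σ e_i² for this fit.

SSE = 27.84

x=10: ŷ = 0.3 + 1.1·10 = 11.3; e = 10.1 − 11.3 = -1.2
x=20: ŷ = 0.3 + 1.1·20 = 22.3; e = 24.5 − 22.3 = 2.2
x=30: ŷ = 0.3 + 1.1·30 = 33.3; e = 30.7 − 33.3 = -2.6
x=40: ŷ = 0.3 + 1.1·40 = 44.3; e = 47.7 − 44.3 = 3.4
x=50: ŷ = 0.3 + 1.1·50 = 55.3; e = 53.5 − 55.3 = -1.8
SSE = 1.44 + 4.84 + 6.76 + 11.56 + 3.24 = 27.84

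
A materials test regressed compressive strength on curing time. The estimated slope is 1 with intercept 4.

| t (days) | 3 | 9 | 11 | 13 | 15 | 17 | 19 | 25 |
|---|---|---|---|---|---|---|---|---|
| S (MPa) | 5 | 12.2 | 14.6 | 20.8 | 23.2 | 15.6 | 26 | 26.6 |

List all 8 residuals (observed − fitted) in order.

-2, -0.8, -0.4, 3.8, 4.2, -5.4, 3, -2.4

t=3: Ŝ = 4 + 3 = 7; r = 5 − 7 = -2
t=9: Ŝ = 4 + 9 = 13; r = 12.2 − 13 = -0.8
t=11: Ŝ = 4 + 11 = 15; r = 14.6 − 15 = -0.4
t=13: Ŝ = 4 + 13 = 17; r = 20.8 − 17 = 3.8
t=15: Ŝ = 4 + 15 = 19; r = 23.2 − 19 = 4.2
t=17: Ŝ = 4 + 17 = 21; r = 15.6 − 21 = -5.4
t=19: Ŝ = 4 + 19 = 23; r = 26 − 23 = 3
t=25: Ŝ = 4 + 25 = 29; r = 26.6 − 29 = -2.4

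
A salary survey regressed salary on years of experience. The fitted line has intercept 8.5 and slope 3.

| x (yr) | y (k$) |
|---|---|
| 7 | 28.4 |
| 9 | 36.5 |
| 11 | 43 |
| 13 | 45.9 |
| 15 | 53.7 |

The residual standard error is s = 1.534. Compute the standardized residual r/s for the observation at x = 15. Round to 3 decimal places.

0.130

ŷ = 8.5 + 3·15 = 53.5
r = 53.7 − 53.5 = 0.2
r/s = 0.2 / 1.534 = 0.130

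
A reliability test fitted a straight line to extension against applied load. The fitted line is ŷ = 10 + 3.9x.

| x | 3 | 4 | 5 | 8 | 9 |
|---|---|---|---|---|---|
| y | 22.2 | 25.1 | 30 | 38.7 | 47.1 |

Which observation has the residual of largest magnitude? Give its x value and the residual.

x=3: ŷ = 10 + 3.9·3 = 21.7; e = 22.2 − 21.7 = 0.5
x=4: ŷ = 10 + 3.9·4 = 25.6; e = 25.1 − 25.6 = -0.5
x=5: ŷ = 10 + 3.9·5 = 29.5; e = 30 − 29.5 = 0.5
x=8: ŷ = 10 + 3.9·8 = 41.2; e = 38.7 − 41.2 = -2.5
x=9: ŷ = 10 + 3.9·9 = 45.1; e = 47.1 − 45.1 = 2
Largest |e| is 2.5 at x = 8, residual -2.5.

x = 8, e = -2.5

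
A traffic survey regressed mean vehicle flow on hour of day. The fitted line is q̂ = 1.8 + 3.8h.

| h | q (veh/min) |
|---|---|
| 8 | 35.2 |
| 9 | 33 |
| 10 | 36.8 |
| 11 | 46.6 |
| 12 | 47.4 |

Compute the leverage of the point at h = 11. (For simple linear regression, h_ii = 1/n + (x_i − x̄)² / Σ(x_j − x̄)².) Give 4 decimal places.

h = 0.3000

h̄ = (8 + 9 + 10 + 11 + 12)/5 = 10
Σ(h − h̄)² = 4 + 1 + 0 + 1 + 4 = 10
h = 1/5 + (1)²/10 = 0.2 + 0.1 = 0.3000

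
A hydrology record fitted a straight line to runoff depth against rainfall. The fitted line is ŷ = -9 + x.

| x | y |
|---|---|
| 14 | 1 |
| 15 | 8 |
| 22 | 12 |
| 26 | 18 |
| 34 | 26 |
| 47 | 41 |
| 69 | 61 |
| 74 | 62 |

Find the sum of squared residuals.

x=14: ŷ = -9 + 14 = 5; e = 1 − 5 = -4
x=15: ŷ = -9 + 15 = 6; e = 8 − 6 = 2
x=22: ŷ = -9 + 22 = 13; e = 12 − 13 = -1
x=26: ŷ = -9 + 26 = 17; e = 18 − 17 = 1
x=34: ŷ = -9 + 34 = 25; e = 26 − 25 = 1
x=47: ŷ = -9 + 47 = 38; e = 41 − 38 = 3
x=69: ŷ = -9 + 69 = 60; e = 61 − 60 = 1
x=74: ŷ = -9 + 74 = 65; e = 62 − 65 = -3
SSE = 16 + 4 + 1 + 1 + 1 + 9 + 1 + 9 = 42

SSE = 42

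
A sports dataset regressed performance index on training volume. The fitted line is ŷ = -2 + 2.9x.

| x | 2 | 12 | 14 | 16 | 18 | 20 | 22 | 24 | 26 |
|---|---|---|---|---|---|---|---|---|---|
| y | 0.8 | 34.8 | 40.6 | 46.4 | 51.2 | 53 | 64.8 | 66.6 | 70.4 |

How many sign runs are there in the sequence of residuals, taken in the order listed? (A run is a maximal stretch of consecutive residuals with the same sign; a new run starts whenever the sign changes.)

5 runs

x=2: ŷ = -2 + 2.9·2 = 3.8; r = 0.8 − 3.8 = -3
x=12: ŷ = -2 + 2.9·12 = 32.8; r = 34.8 − 32.8 = 2
x=14: ŷ = -2 + 2.9·14 = 38.6; r = 40.6 − 38.6 = 2
x=16: ŷ = -2 + 2.9·16 = 44.4; r = 46.4 − 44.4 = 2
x=18: ŷ = -2 + 2.9·18 = 50.2; r = 51.2 − 50.2 = 1
x=20: ŷ = -2 + 2.9·20 = 56; r = 53 − 56 = -3
x=22: ŷ = -2 + 2.9·22 = 61.8; r = 64.8 − 61.8 = 3
x=24: ŷ = -2 + 2.9·24 = 67.6; r = 66.6 − 67.6 = -1
x=26: ŷ = -2 + 2.9·26 = 73.4; r = 70.4 − 73.4 = -3
Signs: − + + + + − + − −
Runs: −×1, +×4, −×1, +×1, −×2 → 5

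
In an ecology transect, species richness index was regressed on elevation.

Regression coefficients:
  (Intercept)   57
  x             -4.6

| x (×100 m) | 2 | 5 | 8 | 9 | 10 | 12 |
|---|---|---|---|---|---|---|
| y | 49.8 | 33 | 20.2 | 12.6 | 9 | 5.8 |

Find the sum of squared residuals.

x=2: ŷ = 57 − 4.6·2 = 47.8; r = 49.8 − 47.8 = 2
x=5: ŷ = 57 − 4.6·5 = 34; r = 33 − 34 = -1
x=8: ŷ = 57 − 4.6·8 = 20.2; r = 20.2 − 20.2 = 0
x=9: ŷ = 57 − 4.6·9 = 15.6; r = 12.6 − 15.6 = -3
x=10: ŷ = 57 − 4.6·10 = 11; r = 9 − 11 = -2
x=12: ŷ = 57 − 4.6·12 = 1.8; r = 5.8 − 1.8 = 4
SSE = 4 + 1 + 0 + 9 + 4 + 16 = 34

SSE = 34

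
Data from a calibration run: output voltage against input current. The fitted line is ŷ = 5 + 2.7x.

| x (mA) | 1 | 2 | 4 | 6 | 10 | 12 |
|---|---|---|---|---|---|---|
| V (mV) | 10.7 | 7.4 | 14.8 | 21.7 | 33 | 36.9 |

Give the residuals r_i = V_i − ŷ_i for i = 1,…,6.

x=1: ŷ = 5 + 2.7·1 = 7.7; r = 10.7 − 7.7 = 3
x=2: ŷ = 5 + 2.7·2 = 10.4; r = 7.4 − 10.4 = -3
x=4: ŷ = 5 + 2.7·4 = 15.8; r = 14.8 − 15.8 = -1
x=6: ŷ = 5 + 2.7·6 = 21.2; r = 21.7 − 21.2 = 0.5
x=10: ŷ = 5 + 2.7·10 = 32; r = 33 − 32 = 1
x=12: ŷ = 5 + 2.7·12 = 37.4; r = 36.9 − 37.4 = -0.5

3, -3, -1, 0.5, 1, -0.5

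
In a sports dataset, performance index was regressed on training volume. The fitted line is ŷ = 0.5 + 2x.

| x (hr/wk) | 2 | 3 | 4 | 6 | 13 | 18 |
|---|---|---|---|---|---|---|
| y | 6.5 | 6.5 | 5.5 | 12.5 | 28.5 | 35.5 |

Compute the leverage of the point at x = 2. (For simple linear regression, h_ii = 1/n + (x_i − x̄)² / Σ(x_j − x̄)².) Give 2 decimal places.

x̄ = (2 + 3 + 4 + 6 + 13 + 18)/6 = 7.66667
Σ(x − x̄)² = 32.1111 + 21.7778 + 13.4444 + 2.77778 + 28.4444 + 106.778 = 205.333
h = 1/6 + (-5.66667)²/205.333 = 0.166667 + 0.156385 = 0.32

h = 0.32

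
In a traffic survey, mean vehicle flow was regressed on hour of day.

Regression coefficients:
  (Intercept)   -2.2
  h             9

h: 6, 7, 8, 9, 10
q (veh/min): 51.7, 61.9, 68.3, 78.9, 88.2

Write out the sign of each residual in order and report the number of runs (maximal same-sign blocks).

h=6: ŷ = -2.2 + 9·6 = 51.8; r = 51.7 − 51.8 = -0.1
h=7: ŷ = -2.2 + 9·7 = 60.8; r = 61.9 − 60.8 = 1.1
h=8: ŷ = -2.2 + 9·8 = 69.8; r = 68.3 − 69.8 = -1.5
h=9: ŷ = -2.2 + 9·9 = 78.8; r = 78.9 − 78.8 = 0.1
h=10: ŷ = -2.2 + 9·10 = 87.8; r = 88.2 − 87.8 = 0.4
Signs: − + − + +
Runs: −×1, +×1, −×1, +×2 → 4

4 runs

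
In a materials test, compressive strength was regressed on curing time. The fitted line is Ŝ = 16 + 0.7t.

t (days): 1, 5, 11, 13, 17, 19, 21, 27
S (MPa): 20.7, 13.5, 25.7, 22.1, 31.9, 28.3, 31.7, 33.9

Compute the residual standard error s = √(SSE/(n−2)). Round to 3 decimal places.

s = 3.742

t=1: Ŝ = 16 + 0.7·1 = 16.7; r = 20.7 − 16.7 = 4
t=5: Ŝ = 16 + 0.7·5 = 19.5; r = 13.5 − 19.5 = -6
t=11: Ŝ = 16 + 0.7·11 = 23.7; r = 25.7 − 23.7 = 2
t=13: Ŝ = 16 + 0.7·13 = 25.1; r = 22.1 − 25.1 = -3
t=17: Ŝ = 16 + 0.7·17 = 27.9; r = 31.9 − 27.9 = 4
t=19: Ŝ = 16 + 0.7·19 = 29.3; r = 28.3 − 29.3 = -1
t=21: Ŝ = 16 + 0.7·21 = 30.7; r = 31.7 − 30.7 = 1
t=27: Ŝ = 16 + 0.7·27 = 34.9; r = 33.9 − 34.9 = -1
SSE = 16 + 36 + 4 + 9 + 16 + 1 + 1 + 1 = 84
s = √(84/6) = √14 ≈ 3.742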